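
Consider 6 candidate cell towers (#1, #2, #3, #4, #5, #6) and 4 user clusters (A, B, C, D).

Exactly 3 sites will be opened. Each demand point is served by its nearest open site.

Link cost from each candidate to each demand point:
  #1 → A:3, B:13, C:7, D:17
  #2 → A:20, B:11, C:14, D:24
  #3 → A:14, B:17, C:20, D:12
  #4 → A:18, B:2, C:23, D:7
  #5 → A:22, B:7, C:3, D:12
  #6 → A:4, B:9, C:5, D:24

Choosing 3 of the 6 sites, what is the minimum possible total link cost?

Open {#1, #4, #5}.
  A→#1 3, B→#4 2, C→#5 3, D→#4 7  ⇒ total 15.
Compare {#4, #5, #6}: total 16.
Compare {#1, #4, #6}: total 17.
No size-3 selection does better; minimum is 15.

15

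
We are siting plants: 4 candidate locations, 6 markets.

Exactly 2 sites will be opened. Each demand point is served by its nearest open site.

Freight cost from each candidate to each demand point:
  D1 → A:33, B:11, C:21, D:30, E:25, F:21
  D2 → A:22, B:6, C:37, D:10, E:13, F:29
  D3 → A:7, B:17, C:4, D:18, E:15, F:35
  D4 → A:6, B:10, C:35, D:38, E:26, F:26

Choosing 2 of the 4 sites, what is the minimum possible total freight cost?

69

Open {D2, D3}.
  A→D3 7, B→D2 6, C→D3 4, D→D2 10, E→D2 13, F→D2 29  ⇒ total 69.
Compare {D1, D3}: total 76.
Compare {D3, D4}: total 79.
No size-2 selection does better; minimum is 69.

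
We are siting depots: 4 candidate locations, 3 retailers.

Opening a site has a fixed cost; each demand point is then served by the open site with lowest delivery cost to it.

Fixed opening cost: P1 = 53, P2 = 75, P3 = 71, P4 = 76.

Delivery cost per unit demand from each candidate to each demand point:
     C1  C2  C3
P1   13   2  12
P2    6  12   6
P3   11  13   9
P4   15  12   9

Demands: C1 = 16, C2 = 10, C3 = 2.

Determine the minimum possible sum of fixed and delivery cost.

Open {P1, P2}: assign each demand point to its cheapest open site.
  C1→P2 16×6=96, C2→P1 10×2=20, C3→P2 2×6=12
  delivery cost 128, fixed 128 → total 256.
Compare {P2}: delivery cost 228 + fixed 75 = 303.
Compare {P1}: delivery cost 252 + fixed 53 = 305.
Compare {P1, P2, P3}: delivery cost 128 + fixed 199 = 327.
All other subsets cost ≥ 303. Minimum total cost: 256.

256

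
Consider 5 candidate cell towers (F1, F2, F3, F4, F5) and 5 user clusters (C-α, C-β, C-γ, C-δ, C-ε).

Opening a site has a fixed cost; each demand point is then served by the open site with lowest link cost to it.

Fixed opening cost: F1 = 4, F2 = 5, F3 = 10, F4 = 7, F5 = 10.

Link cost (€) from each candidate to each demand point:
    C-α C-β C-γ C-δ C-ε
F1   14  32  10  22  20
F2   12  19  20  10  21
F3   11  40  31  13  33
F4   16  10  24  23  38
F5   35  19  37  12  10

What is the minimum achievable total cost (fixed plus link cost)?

77

Open {F1, F4, F5}: assign each demand point to its cheapest open site.
  C-α→F1 14, C-β→F4 10, C-γ→F1 10, C-δ→F5 12, C-ε→F5 10
  link cost 56, fixed 21 → total 77.
Compare {F1, F2, F4}: link cost 62 + fixed 16 = 78.
Compare {F1, F2, F4, F5}: link cost 52 + fixed 26 = 78.
Compare {F1, F5}: link cost 65 + fixed 14 = 79.
All other subsets cost ≥ 78. Minimum total cost: 77.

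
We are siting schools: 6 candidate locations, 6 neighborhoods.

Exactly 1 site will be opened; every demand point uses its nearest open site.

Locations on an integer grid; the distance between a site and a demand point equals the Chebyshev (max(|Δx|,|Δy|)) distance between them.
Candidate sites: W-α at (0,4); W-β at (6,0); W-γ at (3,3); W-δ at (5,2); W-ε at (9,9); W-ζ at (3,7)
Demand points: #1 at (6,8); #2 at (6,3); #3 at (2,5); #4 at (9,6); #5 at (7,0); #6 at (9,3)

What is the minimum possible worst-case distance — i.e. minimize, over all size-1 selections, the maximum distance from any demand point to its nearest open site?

Open {W-γ}.
  Farthest demand point is #4 at distance 6 (to W-γ); all others are ≤ 6.
With {W-δ} the worst case is 6.
With {W-ζ} the worst case is 7.
No size-1 selection achieves below 6.

6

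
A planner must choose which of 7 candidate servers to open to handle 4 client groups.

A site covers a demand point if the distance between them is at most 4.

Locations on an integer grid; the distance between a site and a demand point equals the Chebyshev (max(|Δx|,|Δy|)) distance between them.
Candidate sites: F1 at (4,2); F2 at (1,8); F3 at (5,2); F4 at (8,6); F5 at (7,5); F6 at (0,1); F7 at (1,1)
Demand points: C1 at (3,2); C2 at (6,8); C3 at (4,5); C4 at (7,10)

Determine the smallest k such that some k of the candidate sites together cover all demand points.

2

Coverage sets (demand points within 4 of each site):
  F1: {C1, C3}
  F2: {C3}
  F3: {C1, C3}
  F4: {C2, C3, C4}
  F5: {C1, C2, C3}
  F6: {C1, C3}
  F7: {C1, C3}
No single site covers all 4 demand points.
But {F1, F4} covers everything, so the minimum is 2.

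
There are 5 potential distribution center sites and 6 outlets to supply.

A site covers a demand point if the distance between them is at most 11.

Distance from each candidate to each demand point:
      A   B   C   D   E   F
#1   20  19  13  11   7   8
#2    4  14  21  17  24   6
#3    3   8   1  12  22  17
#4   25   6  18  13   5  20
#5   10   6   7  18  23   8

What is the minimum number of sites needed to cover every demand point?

Coverage sets (demand points within 11 of each site):
  #1: {D, E, F}
  #2: {A, F}
  #3: {A, B, C}
  #4: {B, E}
  #5: {A, B, C, F}
No single site covers all 6 demand points.
But {#1, #3} covers everything, so the minimum is 2.

2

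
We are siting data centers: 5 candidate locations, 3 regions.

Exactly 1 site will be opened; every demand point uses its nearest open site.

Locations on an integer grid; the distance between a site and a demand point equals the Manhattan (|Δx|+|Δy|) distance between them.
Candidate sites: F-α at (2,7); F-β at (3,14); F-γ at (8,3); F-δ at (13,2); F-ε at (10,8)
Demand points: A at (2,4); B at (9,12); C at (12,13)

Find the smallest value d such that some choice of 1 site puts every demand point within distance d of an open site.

Open {F-β}.
  Farthest demand point is A at distance 11 (to F-β); all others are ≤ 11.
With {F-ε} the worst case is 12.
With {F-γ} the worst case is 14.
No size-1 selection achieves below 11.

11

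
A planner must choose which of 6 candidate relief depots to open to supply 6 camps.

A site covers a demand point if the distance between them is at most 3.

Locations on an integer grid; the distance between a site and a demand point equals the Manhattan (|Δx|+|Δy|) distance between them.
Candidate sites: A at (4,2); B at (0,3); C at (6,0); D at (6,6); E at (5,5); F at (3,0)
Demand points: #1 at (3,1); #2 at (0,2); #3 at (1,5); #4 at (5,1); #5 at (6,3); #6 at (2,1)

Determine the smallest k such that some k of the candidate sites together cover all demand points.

Coverage sets (demand points within 3 of each site):
  A: {#1, #4, #5, #6}
  B: {#2, #3}
  C: {#4, #5}
  D: {#5}
  E: {#5}
  F: {#1, #4, #6}
No single site covers all 6 demand points.
But {A, B} covers everything, so the minimum is 2.

2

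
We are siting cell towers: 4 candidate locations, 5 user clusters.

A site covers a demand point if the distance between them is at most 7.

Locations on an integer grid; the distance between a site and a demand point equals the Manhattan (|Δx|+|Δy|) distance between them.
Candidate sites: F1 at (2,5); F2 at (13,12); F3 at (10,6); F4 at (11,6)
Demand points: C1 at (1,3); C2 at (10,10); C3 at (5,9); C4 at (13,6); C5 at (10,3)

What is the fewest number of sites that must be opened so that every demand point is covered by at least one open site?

Coverage sets (demand points within 7 of each site):
  F1: {C1, C3}
  F2: {C2, C4}
  F3: {C2, C4, C5}
  F4: {C2, C4, C5}
No single site covers all 5 demand points.
But {F1, F3} covers everything, so the minimum is 2.

2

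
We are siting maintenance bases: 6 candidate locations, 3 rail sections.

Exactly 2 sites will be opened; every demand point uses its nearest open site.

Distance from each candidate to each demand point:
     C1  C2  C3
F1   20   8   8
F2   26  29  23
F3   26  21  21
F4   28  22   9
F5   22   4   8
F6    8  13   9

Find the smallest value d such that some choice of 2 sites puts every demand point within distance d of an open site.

Open {F1, F6}.
  Farthest demand point is C1 at distance 8 (to F6); all others are ≤ 8.
With {F5, F6} the worst case is 8.
With {F2, F6} the worst case is 13.
No size-2 selection achieves below 8.

8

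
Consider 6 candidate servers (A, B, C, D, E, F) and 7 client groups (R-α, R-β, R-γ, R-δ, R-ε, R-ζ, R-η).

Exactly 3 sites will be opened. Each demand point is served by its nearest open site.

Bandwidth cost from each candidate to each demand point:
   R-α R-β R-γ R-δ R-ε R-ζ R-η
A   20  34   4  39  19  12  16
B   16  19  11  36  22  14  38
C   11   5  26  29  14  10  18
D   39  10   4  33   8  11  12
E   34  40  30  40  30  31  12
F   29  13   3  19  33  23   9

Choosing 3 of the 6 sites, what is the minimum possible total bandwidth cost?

Open {C, D, F}.
  R-α→C 11, R-β→C 5, R-γ→F 3, R-δ→F 19, R-ε→D 8, R-ζ→C 10, R-η→F 9  ⇒ total 65.
Compare {A, C, F}: total 71.
Compare {B, C, F}: total 71.
No size-3 selection does better; minimum is 65.

65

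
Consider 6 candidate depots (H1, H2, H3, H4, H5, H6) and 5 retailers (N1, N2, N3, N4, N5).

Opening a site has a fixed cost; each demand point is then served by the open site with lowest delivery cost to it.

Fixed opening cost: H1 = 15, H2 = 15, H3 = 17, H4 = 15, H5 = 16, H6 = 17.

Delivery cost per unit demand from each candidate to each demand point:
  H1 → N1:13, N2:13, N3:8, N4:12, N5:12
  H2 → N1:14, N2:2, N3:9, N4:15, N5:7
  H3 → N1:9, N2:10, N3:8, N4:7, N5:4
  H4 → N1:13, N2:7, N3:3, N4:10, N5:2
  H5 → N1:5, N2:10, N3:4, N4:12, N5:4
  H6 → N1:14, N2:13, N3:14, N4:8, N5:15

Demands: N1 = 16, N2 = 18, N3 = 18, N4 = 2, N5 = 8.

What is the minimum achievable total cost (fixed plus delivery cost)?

Open {H2, H4, H5}: assign each demand point to its cheapest open site.
  N1→H5 16×5=80, N2→H2 18×2=36, N3→H4 18×3=54, N4→H4 2×10=20, N5→H4 8×2=16
  delivery cost 206, fixed 46 → total 252.
Compare {H2, H3, H4, H5}: delivery cost 200 + fixed 63 = 263.
Compare {H2, H4, H5, H6}: delivery cost 202 + fixed 63 = 265.
Compare {H1, H2, H4, H5}: delivery cost 206 + fixed 61 = 267.
All other subsets cost ≥ 263. Minimum total cost: 252.

252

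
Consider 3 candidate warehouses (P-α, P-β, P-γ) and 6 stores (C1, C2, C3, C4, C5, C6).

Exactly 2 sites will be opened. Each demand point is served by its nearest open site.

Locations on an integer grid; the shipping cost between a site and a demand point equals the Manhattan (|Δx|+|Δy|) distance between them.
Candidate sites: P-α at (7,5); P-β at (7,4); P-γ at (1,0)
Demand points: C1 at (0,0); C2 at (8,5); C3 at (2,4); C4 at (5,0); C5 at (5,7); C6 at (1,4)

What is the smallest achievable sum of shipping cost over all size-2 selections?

Open {P-α, P-γ}.
  C1→P-γ 1, C2→P-α 1, C3→P-γ 5, C4→P-γ 4, C5→P-α 4, C6→P-γ 4  ⇒ total 19.
Compare {P-β, P-γ}: total 21.
Compare {P-α, P-β}: total 33.

19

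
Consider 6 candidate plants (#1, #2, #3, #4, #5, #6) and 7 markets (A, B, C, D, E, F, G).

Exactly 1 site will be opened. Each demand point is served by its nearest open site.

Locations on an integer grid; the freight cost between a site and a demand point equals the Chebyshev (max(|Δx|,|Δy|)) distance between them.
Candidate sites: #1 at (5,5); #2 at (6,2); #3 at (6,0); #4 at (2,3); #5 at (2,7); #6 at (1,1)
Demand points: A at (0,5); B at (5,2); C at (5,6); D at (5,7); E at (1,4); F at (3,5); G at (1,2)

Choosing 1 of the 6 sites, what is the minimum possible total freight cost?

Open {#4}.
  A→#4 2, B→#4 3, C→#4 3, D→#4 4, E→#4 1, F→#4 2, G→#4 1  ⇒ total 16.
Compare {#1}: total 21.
Compare {#5}: total 23.
No size-1 selection does better; minimum is 16.

16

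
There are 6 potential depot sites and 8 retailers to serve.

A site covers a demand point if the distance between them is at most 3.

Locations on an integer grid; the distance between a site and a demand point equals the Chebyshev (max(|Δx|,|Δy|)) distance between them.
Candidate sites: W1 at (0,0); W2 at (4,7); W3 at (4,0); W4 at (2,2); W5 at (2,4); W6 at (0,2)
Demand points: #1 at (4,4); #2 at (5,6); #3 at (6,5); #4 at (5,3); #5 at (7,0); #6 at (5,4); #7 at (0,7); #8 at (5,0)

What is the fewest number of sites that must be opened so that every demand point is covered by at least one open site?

Coverage sets (demand points within 3 of each site):
  W1: {}
  W2: {#1, #2, #3, #6}
  W3: {#4, #5, #8}
  W4: {#1, #4, #6, #8}
  W5: {#1, #2, #4, #6, #7}
  W6: {}
No 2 sites suffice: every size-2 union leaves at least one demand point uncovered.
But {W2, W3, W5} covers everything, so the minimum is 3.

3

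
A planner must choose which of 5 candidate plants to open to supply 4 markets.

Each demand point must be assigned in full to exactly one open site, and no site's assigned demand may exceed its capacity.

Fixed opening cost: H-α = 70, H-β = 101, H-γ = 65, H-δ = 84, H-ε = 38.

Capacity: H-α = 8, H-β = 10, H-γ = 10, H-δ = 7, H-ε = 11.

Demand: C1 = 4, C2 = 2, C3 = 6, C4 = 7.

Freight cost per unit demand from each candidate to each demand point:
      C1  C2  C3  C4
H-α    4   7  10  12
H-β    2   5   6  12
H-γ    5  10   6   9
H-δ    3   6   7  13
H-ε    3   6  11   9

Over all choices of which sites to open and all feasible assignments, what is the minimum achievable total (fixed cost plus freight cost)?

234

Open {H-γ, H-ε}; cheapest assignment that respects the capacities:
  H-γ (cap 10, load 8): C2, C3 — cost 2×10 + 6×6 = 56
  H-ε (cap 11, load 11): C1, C4 — cost 4×3 + 7×9 = 75
  Shipping 131, fixed 103 → total 234.
  Any other capacity-feasible assignment to {H-γ, H-ε} ships for at least 131.
Compare {H-α, H-ε}: its best feasible assignment gives total 257.
Compare {H-β, H-ε}: its best feasible assignment gives total 258.
Every other set of open sites that can feasibly serve all demand totals ≥ 257 even under its best assignment. Minimum: 234.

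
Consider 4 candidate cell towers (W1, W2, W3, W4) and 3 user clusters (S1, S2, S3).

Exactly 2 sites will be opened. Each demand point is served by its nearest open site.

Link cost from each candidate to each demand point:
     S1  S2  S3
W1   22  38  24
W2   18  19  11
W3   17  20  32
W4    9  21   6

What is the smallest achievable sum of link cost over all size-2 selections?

34

Open {W2, W4}.
  S1→W4 9, S2→W2 19, S3→W4 6  ⇒ total 34.
Compare {W3, W4}: total 35.
Compare {W1, W4}: total 36.
No size-2 selection does better; minimum is 34.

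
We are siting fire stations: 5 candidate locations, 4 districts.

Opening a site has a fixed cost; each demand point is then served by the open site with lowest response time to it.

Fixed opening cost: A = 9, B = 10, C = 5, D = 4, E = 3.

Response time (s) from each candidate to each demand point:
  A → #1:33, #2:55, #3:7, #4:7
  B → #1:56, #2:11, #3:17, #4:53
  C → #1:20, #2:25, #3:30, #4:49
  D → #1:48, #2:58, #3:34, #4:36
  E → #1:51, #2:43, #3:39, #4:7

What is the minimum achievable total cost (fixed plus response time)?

Open {A, B, C}: assign each demand point to its cheapest open site.
  #1→C 20, #2→B 11, #3→A 7, #4→A 7
  response time 45, fixed 24 → total 69.
Compare {A, B, C, E}: response time 45 + fixed 27 = 72.
Compare {A, C}: response time 59 + fixed 14 = 73.
Compare {B, C, E}: response time 55 + fixed 18 = 73.
All other subsets cost ≥ 72. Minimum total cost: 69.

69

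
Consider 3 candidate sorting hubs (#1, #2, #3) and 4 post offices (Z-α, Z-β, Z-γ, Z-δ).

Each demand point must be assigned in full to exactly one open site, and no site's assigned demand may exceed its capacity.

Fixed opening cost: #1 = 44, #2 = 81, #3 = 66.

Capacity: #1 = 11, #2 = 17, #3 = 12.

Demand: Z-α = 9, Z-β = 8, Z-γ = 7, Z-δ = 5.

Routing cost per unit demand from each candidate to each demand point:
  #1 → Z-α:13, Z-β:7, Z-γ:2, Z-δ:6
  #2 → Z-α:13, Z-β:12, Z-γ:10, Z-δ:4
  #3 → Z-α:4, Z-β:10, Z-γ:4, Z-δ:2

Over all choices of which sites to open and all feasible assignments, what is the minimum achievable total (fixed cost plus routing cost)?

357

Open {#1, #2, #3}; cheapest assignment that respects the capacities:
  #1 (cap 11, load 7): Z-γ — cost 7×2 = 14
  #2 (cap 17, load 13): Z-β, Z-δ — cost 8×12 + 5×4 = 116
  #3 (cap 12, load 9): Z-α — cost 9×4 = 36
  Shipping 166, fixed 191 → total 357.
  Any other capacity-feasible assignment to {#1, #2, #3} ships for at least 166.
Compare {#2, #3}: its best feasible assignment gives total 398.
Every other set of open sites that can feasibly serve all demand totals ≥ 398 even under its best assignment. Minimum: 357.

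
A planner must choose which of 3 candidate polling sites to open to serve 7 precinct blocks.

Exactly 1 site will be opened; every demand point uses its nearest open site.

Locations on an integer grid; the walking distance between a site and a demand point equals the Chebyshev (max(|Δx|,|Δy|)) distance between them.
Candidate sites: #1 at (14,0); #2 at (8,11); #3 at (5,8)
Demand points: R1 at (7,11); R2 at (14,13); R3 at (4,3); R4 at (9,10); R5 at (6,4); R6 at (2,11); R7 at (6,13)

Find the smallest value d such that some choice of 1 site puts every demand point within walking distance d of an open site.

Open {#2}.
  Farthest demand point is R3 at walking distance 8 (to #2); all others are ≤ 8.
With {#3} the worst case is 9.
With {#1} the worst case is 13.
No size-1 selection achieves below 8.

8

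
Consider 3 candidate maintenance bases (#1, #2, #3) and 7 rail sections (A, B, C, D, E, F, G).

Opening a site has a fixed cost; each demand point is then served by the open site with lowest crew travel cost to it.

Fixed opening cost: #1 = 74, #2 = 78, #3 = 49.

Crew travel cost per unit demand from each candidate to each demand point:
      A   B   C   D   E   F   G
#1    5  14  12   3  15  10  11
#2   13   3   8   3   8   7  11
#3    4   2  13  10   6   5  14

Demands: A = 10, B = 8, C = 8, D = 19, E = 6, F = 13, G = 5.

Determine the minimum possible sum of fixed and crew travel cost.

Open {#2, #3}: assign each demand point to its cheapest open site.
  A→#3 10×4=40, B→#3 8×2=16, C→#2 8×8=64, D→#2 19×3=57, E→#3 6×6=36, F→#3 13×5=65, G→#2 5×11=55
  crew travel cost 333, fixed 127 → total 460.
Compare {#1, #3}: crew travel cost 365 + fixed 123 = 488.
Compare {#1, #2, #3}: crew travel cost 333 + fixed 201 = 534.
Compare {#1, #2}: crew travel cost 389 + fixed 152 = 541.
All other subsets cost ≥ 488. Minimum total cost: 460.

460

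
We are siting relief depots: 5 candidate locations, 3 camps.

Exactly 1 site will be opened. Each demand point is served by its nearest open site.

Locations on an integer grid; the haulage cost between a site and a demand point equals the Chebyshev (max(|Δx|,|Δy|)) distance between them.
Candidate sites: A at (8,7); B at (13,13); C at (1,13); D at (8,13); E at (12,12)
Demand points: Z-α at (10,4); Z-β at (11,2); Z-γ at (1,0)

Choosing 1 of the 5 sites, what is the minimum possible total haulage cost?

Open {A}.
  Z-α→A 3, Z-β→A 5, Z-γ→A 7  ⇒ total 15.
Compare {E}: total 30.
Compare {B}: total 33.
No size-1 selection does better; minimum is 15.

15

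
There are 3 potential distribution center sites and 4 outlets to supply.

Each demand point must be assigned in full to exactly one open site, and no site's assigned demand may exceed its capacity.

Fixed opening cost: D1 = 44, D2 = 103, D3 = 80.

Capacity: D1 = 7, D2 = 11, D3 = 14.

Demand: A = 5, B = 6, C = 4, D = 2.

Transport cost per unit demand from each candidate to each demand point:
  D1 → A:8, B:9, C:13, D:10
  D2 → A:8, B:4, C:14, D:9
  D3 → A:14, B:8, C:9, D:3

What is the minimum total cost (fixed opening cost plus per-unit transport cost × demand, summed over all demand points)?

Open {D1, D3}; cheapest assignment that respects the capacities:
  D1 (cap 7, load 5): A — cost 5×8 = 40
  D3 (cap 14, load 12): B, C, D — cost 6×8 + 4×9 + 2×3 = 90
  Shipping 130, fixed 124 → total 254.
  Any other capacity-feasible assignment to {D1, D3} ships for at least 130.
Compare {D1, D2}: its best feasible assignment gives total 283.
Compare {D2, D3}: its best feasible assignment gives total 289.
Every other set of open sites that can feasibly serve all demand totals ≥ 283 even under its best assignment. Minimum: 254.

254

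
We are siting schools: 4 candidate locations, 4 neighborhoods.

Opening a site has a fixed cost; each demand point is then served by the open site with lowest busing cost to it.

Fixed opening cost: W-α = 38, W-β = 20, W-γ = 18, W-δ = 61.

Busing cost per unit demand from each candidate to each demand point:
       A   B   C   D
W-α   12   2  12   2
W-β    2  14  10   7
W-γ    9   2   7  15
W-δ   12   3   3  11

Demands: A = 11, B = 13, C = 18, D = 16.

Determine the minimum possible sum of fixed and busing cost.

253

Open {W-α, W-β, W-δ}: assign each demand point to its cheapest open site.
  A→W-β 11×2=22, B→W-α 13×2=26, C→W-δ 18×3=54, D→W-α 16×2=32
  busing cost 134, fixed 119 → total 253.
Compare {W-α, W-β, W-γ, W-δ}: busing cost 134 + fixed 137 = 271.
Compare {W-α, W-β, W-γ}: busing cost 206 + fixed 76 = 282.
Compare {W-β, W-δ}: busing cost 227 + fixed 81 = 308.
All other subsets cost ≥ 271. Minimum total cost: 253.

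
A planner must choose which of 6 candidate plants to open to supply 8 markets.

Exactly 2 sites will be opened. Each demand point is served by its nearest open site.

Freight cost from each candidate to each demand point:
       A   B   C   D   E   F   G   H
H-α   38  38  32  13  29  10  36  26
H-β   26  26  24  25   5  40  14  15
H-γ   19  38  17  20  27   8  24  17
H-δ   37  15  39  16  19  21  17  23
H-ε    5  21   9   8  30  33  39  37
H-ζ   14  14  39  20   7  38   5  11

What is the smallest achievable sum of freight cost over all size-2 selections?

Open {H-ε, H-ζ}.
  A→H-ε 5, B→H-ζ 14, C→H-ε 9, D→H-ε 8, E→H-ζ 7, F→H-ε 33, G→H-ζ 5, H→H-ζ 11  ⇒ total 92.
Compare {H-γ, H-ζ}: total 96.
Compare {H-α, H-ζ}: total 106.
No size-2 selection does better; minimum is 92.

92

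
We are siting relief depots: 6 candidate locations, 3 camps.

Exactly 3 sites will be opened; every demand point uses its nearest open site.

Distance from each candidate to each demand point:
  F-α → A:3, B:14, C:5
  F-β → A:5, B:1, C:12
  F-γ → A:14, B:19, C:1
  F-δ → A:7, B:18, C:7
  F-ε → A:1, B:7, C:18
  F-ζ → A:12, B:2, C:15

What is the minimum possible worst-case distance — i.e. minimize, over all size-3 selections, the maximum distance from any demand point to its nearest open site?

Open {F-β, F-γ, F-ε}.
  Farthest demand point is A at distance 1 (to F-ε); all others are ≤ 1.
With {F-γ, F-ε, F-ζ} the worst case is 2.
With {F-α, F-β, F-γ} the worst case is 3.
No size-3 selection achieves below 1.

1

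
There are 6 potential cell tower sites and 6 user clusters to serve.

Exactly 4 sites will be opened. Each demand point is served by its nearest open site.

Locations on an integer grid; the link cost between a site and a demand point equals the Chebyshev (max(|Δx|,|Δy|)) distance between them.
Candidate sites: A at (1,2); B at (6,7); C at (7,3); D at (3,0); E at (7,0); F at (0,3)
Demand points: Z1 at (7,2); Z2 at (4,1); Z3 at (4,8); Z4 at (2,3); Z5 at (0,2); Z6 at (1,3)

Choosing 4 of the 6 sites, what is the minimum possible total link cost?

Open {A, B, C, D}.
  Z1→C 1, Z2→D 1, Z3→B 2, Z4→A 1, Z5→A 1, Z6→A 1  ⇒ total 7.
Compare {A, B, D, E}: total 8.
Compare {B, C, D, F}: total 8.
No size-4 selection does better; minimum is 7.

7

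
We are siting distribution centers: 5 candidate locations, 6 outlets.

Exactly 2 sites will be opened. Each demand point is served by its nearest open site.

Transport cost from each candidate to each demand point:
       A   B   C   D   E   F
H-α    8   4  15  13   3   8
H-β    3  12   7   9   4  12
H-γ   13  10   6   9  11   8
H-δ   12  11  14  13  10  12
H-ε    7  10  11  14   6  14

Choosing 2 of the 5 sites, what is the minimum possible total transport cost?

34

Open {H-α, H-β}.
  A→H-β 3, B→H-α 4, C→H-β 7, D→H-β 9, E→H-α 3, F→H-α 8  ⇒ total 34.
Compare {H-α, H-γ}: total 38.
Compare {H-β, H-γ}: total 40.
No size-2 selection does better; minimum is 34.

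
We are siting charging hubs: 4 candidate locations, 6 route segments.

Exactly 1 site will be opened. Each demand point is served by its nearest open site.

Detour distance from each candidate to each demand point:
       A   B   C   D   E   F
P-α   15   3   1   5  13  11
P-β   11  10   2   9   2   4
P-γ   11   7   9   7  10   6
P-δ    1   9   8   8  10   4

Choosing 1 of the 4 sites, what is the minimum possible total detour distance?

38

Open {P-β}.
  A→P-β 11, B→P-β 10, C→P-β 2, D→P-β 9, E→P-β 2, F→P-β 4  ⇒ total 38.
Compare {P-δ}: total 40.
Compare {P-α}: total 48.
No size-1 selection does better; minimum is 38.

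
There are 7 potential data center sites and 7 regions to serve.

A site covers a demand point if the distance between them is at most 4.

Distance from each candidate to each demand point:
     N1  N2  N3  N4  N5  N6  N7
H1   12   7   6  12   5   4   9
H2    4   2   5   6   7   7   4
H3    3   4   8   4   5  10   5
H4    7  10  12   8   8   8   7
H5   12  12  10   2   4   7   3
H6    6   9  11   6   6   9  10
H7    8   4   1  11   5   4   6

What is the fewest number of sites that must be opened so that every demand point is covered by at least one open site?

3

Coverage sets (demand points within 4 of each site):
  H1: {N6}
  H2: {N1, N2, N7}
  H3: {N1, N2, N4}
  H4: {}
  H5: {N4, N5, N7}
  H6: {}
  H7: {N2, N3, N6}
No 2 sites suffice: every size-2 union leaves at least one demand point uncovered.
But {H2, H5, H7} covers everything, so the minimum is 3.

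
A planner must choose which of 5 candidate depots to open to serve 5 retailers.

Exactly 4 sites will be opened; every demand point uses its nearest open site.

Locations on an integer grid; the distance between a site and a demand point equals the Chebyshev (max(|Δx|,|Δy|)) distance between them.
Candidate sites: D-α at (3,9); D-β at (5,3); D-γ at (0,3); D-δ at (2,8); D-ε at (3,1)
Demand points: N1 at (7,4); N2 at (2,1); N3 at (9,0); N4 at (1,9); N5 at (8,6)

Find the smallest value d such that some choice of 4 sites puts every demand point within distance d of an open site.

Open {D-α, D-β, D-γ, D-δ}.
  Farthest demand point is N3 at distance 4 (to D-β); all others are ≤ 4.
With {D-α, D-β, D-γ, D-ε} the worst case is 4.
With {D-α, D-β, D-δ, D-ε} the worst case is 4.
No size-4 selection achieves below 4.

4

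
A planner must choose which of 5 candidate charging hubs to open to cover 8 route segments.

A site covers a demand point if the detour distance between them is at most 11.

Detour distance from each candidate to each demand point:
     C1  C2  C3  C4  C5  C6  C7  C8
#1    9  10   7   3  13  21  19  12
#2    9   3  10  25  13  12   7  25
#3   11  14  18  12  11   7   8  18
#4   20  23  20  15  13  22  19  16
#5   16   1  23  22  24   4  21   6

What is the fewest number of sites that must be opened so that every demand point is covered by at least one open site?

3

Coverage sets (demand points within 11 of each site):
  #1: {C1, C2, C3, C4}
  #2: {C1, C2, C3, C7}
  #3: {C1, C5, C6, C7}
  #4: {}
  #5: {C2, C6, C8}
No 2 sites suffice: every size-2 union leaves at least one demand point uncovered.
But {#1, #3, #5} covers everything, so the minimum is 3.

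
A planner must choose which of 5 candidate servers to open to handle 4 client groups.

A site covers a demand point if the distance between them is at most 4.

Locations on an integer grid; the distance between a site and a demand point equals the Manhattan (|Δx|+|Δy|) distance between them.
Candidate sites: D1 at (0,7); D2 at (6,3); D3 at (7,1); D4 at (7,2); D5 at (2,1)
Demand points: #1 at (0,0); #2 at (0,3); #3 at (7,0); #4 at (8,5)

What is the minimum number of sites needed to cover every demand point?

Coverage sets (demand points within 4 of each site):
  D1: {#2}
  D2: {#3, #4}
  D3: {#3}
  D4: {#3, #4}
  D5: {#1, #2}
No single site covers all 4 demand points.
But {D2, D5} covers everything, so the minimum is 2.

2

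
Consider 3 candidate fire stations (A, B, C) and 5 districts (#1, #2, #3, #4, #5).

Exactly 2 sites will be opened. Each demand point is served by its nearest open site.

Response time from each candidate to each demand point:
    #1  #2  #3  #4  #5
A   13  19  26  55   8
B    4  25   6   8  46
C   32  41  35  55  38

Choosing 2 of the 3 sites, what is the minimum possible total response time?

45

Open {A, B}.
  #1→B 4, #2→A 19, #3→B 6, #4→B 8, #5→A 8  ⇒ total 45.
Compare {B, C}: total 81.
Compare {A, C}: total 121.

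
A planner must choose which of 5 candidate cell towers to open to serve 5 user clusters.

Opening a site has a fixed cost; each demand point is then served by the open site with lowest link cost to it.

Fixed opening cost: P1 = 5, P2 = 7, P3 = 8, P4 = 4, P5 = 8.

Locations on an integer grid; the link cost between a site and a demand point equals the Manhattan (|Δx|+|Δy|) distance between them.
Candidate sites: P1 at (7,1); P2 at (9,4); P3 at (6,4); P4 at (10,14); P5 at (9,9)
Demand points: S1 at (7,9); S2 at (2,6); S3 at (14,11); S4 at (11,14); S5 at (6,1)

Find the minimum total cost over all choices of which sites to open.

Open {P3, P4}: assign each demand point to its cheapest open site.
  S1→P3 6, S2→P3 6, S3→P4 7, S4→P4 1, S5→P3 3
  link cost 23, fixed 12 → total 35.
Compare {P1, P4}: link cost 27 + fixed 9 = 36.
Compare {P1, P3, P4}: link cost 21 + fixed 17 = 38.
Compare {P1, P4, P5}: link cost 21 + fixed 17 = 38.
All other subsets cost ≥ 36. Minimum total cost: 35.

35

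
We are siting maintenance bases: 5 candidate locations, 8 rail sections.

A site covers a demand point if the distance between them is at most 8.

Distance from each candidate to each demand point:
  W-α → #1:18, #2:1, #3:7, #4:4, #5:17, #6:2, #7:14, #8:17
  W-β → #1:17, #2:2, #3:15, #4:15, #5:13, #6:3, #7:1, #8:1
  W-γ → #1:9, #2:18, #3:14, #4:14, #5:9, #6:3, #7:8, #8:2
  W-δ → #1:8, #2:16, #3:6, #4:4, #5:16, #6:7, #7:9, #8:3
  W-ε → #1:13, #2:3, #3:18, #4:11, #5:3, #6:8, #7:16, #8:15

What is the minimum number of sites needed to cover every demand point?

Coverage sets (demand points within 8 of each site):
  W-α: {#2, #3, #4, #6}
  W-β: {#2, #6, #7, #8}
  W-γ: {#6, #7, #8}
  W-δ: {#1, #3, #4, #6, #8}
  W-ε: {#2, #5, #6}
No 2 sites suffice: every size-2 union leaves at least one demand point uncovered.
But {W-β, W-δ, W-ε} covers everything, so the minimum is 3.

3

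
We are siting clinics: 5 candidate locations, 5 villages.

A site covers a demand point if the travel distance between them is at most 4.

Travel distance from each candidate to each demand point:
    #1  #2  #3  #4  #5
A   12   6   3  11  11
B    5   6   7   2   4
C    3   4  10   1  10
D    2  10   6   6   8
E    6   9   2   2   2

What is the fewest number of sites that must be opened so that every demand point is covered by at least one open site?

Coverage sets (demand points within 4 of each site):
  A: {#3}
  B: {#4, #5}
  C: {#1, #2, #4}
  D: {#1}
  E: {#3, #4, #5}
No single site covers all 5 demand points.
But {C, E} covers everything, so the minimum is 2.

2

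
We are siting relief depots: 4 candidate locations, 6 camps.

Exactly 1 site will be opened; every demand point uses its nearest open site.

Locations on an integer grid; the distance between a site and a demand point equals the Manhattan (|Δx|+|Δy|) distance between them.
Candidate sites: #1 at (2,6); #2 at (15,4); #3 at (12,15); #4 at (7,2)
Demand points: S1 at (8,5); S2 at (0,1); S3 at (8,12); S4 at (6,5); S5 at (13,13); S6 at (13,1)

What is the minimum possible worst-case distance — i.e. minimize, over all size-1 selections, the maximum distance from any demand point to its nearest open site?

Open {#4}.
  Farthest demand point is S5 at distance 17 (to #4); all others are ≤ 17.
With {#1} the worst case is 18.
With {#2} the worst case is 18.
No size-1 selection achieves below 17.

17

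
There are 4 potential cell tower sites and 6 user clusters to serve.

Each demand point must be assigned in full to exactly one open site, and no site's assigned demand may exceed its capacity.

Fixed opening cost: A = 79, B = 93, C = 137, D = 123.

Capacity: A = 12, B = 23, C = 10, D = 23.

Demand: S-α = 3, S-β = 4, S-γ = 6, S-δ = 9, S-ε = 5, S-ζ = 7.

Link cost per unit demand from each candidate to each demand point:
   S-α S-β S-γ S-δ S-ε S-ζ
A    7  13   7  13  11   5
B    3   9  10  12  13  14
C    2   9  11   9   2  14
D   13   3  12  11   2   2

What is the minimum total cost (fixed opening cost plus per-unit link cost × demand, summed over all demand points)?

Open {B, D}; cheapest assignment that respects the capacities:
  B (cap 23, load 18): S-α, S-γ, S-δ — cost 3×3 + 6×10 + 9×12 = 177
  D (cap 23, load 16): S-β, S-ε, S-ζ — cost 4×3 + 5×2 + 7×2 = 36
  Shipping 213, fixed 216 → total 429.
  Any other capacity-feasible assignment to {B, D} ships for at least 213.
Compare {A, D}: its best feasible assignment gives total 448.
Compare {A, B}: its best feasible assignment gives total 475.
Every other set of open sites that can feasibly serve all demand totals ≥ 448 even under its best assignment. Minimum: 429.

429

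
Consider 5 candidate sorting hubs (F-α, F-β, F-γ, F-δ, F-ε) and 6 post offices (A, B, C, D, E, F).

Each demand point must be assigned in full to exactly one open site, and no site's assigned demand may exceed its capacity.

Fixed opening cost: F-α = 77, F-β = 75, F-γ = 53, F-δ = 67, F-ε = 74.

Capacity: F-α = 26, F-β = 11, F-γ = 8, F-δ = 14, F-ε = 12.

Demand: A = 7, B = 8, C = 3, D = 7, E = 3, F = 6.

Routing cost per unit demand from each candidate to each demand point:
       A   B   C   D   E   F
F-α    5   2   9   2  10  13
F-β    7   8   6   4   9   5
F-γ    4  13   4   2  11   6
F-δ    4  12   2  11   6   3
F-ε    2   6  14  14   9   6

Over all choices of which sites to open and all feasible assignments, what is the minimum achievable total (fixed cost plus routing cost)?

251

Open {F-α, F-δ}; cheapest assignment that respects the capacities:
  F-α (cap 26, load 22): A, B, D — cost 7×5 + 8×2 + 7×2 = 65
  F-δ (cap 14, load 12): C, E, F — cost 3×2 + 3×6 + 6×3 = 42
  Shipping 107, fixed 144 → total 251.
  Any other capacity-feasible assignment to {F-α, F-δ} ships for at least 107.
Compare {F-α, F-β}: its best feasible assignment gives total 295.
Compare {F-α, F-γ, F-δ}: its best feasible assignment gives total 297.
Every other set of open sites that can feasibly serve all demand totals ≥ 295 even under its best assignment. Minimum: 251.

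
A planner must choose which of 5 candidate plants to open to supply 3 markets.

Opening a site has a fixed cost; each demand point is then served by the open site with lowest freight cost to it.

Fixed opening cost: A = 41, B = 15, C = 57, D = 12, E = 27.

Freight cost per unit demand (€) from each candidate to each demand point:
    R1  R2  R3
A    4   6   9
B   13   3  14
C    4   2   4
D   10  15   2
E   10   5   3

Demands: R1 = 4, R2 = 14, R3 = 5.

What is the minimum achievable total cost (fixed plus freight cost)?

119

Open {B, D}: assign each demand point to its cheapest open site.
  R1→D 4×10=40, R2→B 14×3=42, R3→D 5×2=10
  freight cost 92, fixed 27 → total 119.
Compare {C}: freight cost 64 + fixed 57 = 121.
Compare {C, D}: freight cost 54 + fixed 69 = 123.
Compare {B, C}: freight cost 64 + fixed 72 = 136.
All other subsets cost ≥ 121. Minimum total cost: 119.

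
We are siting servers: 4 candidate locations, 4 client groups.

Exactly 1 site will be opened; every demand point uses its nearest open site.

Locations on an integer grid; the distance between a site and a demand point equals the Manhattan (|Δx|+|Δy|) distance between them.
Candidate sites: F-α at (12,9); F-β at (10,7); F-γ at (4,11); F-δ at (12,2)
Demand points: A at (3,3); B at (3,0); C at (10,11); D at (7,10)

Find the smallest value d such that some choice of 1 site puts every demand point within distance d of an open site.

Open {F-γ}.
  Farthest demand point is B at distance 12 (to F-γ); all others are ≤ 12.
With {F-δ} the worst case is 13.
With {F-β} the worst case is 14.
No size-1 selection achieves below 12.

12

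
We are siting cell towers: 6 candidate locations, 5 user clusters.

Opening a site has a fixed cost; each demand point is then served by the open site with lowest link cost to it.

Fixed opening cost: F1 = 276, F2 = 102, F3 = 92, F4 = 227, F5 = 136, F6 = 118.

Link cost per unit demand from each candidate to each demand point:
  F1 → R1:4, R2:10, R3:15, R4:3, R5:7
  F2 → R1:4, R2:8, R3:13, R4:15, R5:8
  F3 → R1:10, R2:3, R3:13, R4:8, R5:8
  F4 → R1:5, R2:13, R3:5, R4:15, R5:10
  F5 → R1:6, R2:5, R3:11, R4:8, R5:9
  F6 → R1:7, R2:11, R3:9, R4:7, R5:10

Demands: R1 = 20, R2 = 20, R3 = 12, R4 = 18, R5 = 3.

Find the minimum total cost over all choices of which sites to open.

Open {F2, F3}: assign each demand point to its cheapest open site.
  R1→F2 20×4=80, R2→F3 20×3=60, R3→F2 12×13=156, R4→F3 18×8=144, R5→F2 3×8=24
  link cost 464, fixed 194 → total 658.
Compare {F5}: link cost 523 + fixed 136 = 659.
Compare {F3, F6}: link cost 458 + fixed 210 = 668.
Compare {F3}: link cost 584 + fixed 92 = 676.
All other subsets cost ≥ 659. Minimum total cost: 658.

658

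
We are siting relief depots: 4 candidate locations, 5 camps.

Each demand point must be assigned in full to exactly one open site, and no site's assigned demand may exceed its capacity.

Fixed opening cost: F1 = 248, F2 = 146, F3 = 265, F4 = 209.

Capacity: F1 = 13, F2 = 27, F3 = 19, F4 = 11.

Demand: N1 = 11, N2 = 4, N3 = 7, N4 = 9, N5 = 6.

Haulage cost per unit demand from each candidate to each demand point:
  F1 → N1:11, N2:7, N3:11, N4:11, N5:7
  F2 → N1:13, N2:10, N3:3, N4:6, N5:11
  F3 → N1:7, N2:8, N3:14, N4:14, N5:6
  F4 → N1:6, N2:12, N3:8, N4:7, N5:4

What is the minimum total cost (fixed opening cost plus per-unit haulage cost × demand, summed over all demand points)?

Open {F2, F4}; cheapest assignment that respects the capacities:
  F2 (cap 27, load 26): N2, N3, N4, N5 — cost 4×10 + 7×3 + 9×6 + 6×11 = 181
  F4 (cap 11, load 11): N1 — cost 11×6 = 66
  Shipping 247, fixed 355 → total 602.
  Any other capacity-feasible assignment to {F2, F4} ships for at least 247.
Compare {F2, F3}: its best feasible assignment gives total 639.
Compare {F1, F2}: its best feasible assignment gives total 682.
Every other set of open sites that can feasibly serve all demand totals ≥ 639 even under its best assignment. Minimum: 602.

602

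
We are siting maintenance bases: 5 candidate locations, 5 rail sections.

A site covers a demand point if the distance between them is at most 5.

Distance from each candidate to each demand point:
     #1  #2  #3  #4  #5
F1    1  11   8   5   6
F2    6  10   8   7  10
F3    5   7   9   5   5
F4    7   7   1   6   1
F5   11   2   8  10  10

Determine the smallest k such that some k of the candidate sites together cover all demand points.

3

Coverage sets (demand points within 5 of each site):
  F1: {#1, #4}
  F2: {}
  F3: {#1, #4, #5}
  F4: {#3, #5}
  F5: {#2}
No 2 sites suffice: every size-2 union leaves at least one demand point uncovered.
But {F1, F4, F5} covers everything, so the minimum is 3.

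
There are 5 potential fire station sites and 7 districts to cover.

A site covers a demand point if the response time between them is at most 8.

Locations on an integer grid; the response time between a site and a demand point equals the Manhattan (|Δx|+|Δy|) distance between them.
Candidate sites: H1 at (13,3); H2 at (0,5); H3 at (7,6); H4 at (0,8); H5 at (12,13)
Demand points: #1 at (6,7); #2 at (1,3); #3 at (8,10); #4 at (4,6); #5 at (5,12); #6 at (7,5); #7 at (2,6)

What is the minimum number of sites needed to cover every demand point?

Coverage sets (demand points within 8 of each site):
  H1: {#6}
  H2: {#1, #2, #4, #6, #7}
  H3: {#1, #3, #4, #5, #6, #7}
  H4: {#1, #2, #4, #7}
  H5: {#3, #5}
No single site covers all 7 demand points.
But {H2, H3} covers everything, so the minimum is 2.

2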